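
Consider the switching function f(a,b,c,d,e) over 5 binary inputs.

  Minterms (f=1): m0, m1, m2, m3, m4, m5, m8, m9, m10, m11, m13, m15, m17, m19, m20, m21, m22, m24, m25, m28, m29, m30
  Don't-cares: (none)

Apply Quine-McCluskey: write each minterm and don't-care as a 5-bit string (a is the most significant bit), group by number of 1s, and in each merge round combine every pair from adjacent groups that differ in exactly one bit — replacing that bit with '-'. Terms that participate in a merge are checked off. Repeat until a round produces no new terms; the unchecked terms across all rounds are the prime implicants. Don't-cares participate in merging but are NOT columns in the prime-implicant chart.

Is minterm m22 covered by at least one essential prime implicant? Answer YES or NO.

[col 0] 00000*, 00001*, 00010*, 00011*, 00100*, 00101*, 01000*, 01001*, 01010*, 01011*, 01101*, 01111*, 10001*, 10011*, 10100*, 10101*, 10110*, 11000*, 11001*, 11100*, 11101*, 11110*
[col 1] -0001*, -0011*, -0100*, -0101*, -1000*, -1001*, -1101*, 0-000*, 0-001*, 0-010*, 0-011*, 0-101*, 00-00*, 00-01*, 000-0*, 000-1*, 0000-*, 0001-*, 0010-*, 01-01*, 01-11*, 010-0*, 010-1*, 0100-*, 0101-*, 011-1*, 1-001*, 1-100*, 1-101*, 1-110*, 10-01*, 100-1*, 101-0*, 1010-*, 11-00*, 11-01*, 1100-*, 111-0*, 1110-*
[col 2] --001*, --101*, -0-01*, -00-1, -010-, -1-01*, -100-, 0--01*, 0-0-0*, 0-0-1*, 0-00-*, 0-01-*, 00-0-, 000--*, 01--1, 010--*, 1--01*, 1-1-0, 1-10-, 11-0-
[col 3] ---01, 0-0--
Prime implicants: ---01, -00-1, -010-, -100-, 0-0--, 00-0-, 01--1, 1-1-0, 1-10-, 11-0-
PI chart (minterm → PIs covering it):
  0 | 0-0--,00-0-
  1 | ---01,-00-1,0-0--,00-0-
  2 | 0-0--  (sole → essential)
  3 | -00-1,0-0--
  4 | -010-,00-0-
  5 | ---01,-010-,00-0-
  8 | -100-,0-0--
  9 | ---01,-100-,0-0--,01--1
  10 | 0-0--  (sole → essential)
  11 | 0-0--,01--1
  13 | ---01,01--1
  15 | 01--1  (sole → essential)
  17 | ---01,-00-1
  19 | -00-1  (sole → essential)
  20 | -010-,1-1-0,1-10-
  21 | ---01,-010-,1-10-
  22 | 1-1-0  (sole → essential)
  24 | -100-,11-0-
  25 | ---01,-100-,11-0-
  28 | 1-1-0,1-10-,11-0-
  29 | ---01,1-10-,11-0-
  30 | 1-1-0  (sole → essential)
Essential prime implicants: -00-1, 0-0--, 01--1, 1-1-0

YES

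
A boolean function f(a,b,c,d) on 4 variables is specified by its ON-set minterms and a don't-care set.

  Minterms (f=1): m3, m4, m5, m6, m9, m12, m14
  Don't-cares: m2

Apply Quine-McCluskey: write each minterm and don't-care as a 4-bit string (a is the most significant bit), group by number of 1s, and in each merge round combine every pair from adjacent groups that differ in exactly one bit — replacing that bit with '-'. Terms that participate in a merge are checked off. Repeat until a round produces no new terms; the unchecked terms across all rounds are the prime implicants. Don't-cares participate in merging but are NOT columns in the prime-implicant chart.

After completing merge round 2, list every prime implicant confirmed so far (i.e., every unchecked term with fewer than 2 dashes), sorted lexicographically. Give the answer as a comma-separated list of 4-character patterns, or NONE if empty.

size-2^0 implicants → 0010(✓)  0011(✓)  0100(✓)  0101(✓)  0110(✓)  1001  1100(✓)  1110(✓)
size-2^1 implicants → -100(✓)  -110(✓)  0-10  001-  01-0(✓)  010-  11-0(✓)
size-2^2 implicants → -1-0
Unchecked terms (primes): -1-0, 0-10, 001-, 010-, 1001

0-10, 001-, 010-, 1001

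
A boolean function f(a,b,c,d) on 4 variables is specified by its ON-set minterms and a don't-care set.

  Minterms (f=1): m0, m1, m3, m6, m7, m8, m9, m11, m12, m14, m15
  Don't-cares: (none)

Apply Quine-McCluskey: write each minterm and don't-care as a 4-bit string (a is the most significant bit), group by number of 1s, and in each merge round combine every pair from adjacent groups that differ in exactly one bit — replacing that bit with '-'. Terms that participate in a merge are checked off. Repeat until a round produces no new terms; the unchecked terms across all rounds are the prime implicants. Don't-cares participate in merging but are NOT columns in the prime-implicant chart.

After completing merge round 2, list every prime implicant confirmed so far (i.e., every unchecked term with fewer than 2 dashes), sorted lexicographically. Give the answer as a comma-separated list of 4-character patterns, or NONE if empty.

[col 0] 0000*, 0001*, 0011*, 0110*, 0111*, 1000*, 1001*, 1011*, 1100*, 1110*, 1111*
[col 1] -000*, -001*, -011*, -110*, -111*, 0-11*, 00-1*, 000-*, 011-*, 1-00, 1-11*, 10-1*, 100-*, 11-0, 111-*
[col 2] --11, -0-1, -00-, -11-
Prime implicants: --11, -0-1, -00-, -11-, 1-00, 11-0

1-00, 11-0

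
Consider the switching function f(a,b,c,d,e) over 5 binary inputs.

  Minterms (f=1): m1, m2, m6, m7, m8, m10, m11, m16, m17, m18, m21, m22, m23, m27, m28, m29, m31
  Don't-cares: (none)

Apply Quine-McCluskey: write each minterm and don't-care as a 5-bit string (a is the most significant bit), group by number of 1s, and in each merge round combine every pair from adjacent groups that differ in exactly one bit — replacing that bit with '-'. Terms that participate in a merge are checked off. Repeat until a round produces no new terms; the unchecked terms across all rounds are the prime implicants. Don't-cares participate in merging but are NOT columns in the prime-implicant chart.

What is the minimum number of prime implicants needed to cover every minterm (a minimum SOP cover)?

8

Round 0: 00001✓ 00010✓ 00110✓ 00111✓ 01000✓ 01010✓ 01011✓ 10000✓ 10001✓ 10010✓ 10101✓ 10110✓ 10111✓ 11011✓ 11100✓ 11101✓ 11111✓
Round 1: -0001 -0010✓ -0110✓ -0111✓ -1011 0-010 00-10✓ 0011-✓ 010-0 0101- 1-101✓ 1-111✓ 10-01 10-10✓ 100-0 1000- 101-1✓ 1011-✓ 11-11 111-1✓ 1110-
Round 2: -0-10 -011- 1-1-1
PIs = {-0-10, -0001, -011-, -1011, 0-010, 010-0, 0101-, 1-1-1, 10-01, 100-0, 1000-, 11-11, 1110-}
Coverage chart:
  m1: -0001 ←essential
  m2: -0-10,0-010
  m6: -0-10,-011-
  m7: -011- ←essential
  m8: 010-0 ←essential
  m10: 0-010,010-0,0101-
  m11: -1011,0101-
  m16: 100-0,1000-
  m17: -0001,10-01,1000-
  m18: -0-10,100-0
  m21: 1-1-1,10-01
  m22: -0-10,-011-
  m23: -011-,1-1-1
  m27: -1011,11-11
  m28: 1110- ←essential
  m29: 1-1-1,1110-
  m31: 1-1-1,11-11
Essential: -0001, -011-, 010-0, 1110-
Petrick residual → -0-10, -1011, 1-1-1, 100-0
Min cover (8 terms): b'de' + b'c'd'e + b'cd + bc'de + a'bc'e' + ace + ab'c'e' + abcd'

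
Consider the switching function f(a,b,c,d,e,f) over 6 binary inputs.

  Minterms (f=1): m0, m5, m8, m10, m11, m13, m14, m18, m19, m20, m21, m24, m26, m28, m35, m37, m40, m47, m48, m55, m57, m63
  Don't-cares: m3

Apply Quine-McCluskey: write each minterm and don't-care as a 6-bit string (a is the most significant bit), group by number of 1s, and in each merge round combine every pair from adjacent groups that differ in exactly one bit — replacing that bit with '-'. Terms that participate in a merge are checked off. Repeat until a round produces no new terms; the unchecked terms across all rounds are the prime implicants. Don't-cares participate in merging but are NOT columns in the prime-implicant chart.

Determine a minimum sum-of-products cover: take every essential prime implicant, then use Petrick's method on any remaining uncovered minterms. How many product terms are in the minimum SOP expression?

15

size-2^0 implicants → 000000(✓)  000011(✓)  000101(✓)  001000(✓)  001010(✓)  001011(✓)  001101(✓)  001110(✓)  010010(✓)  010011(✓)  010100(✓)  010101(✓)  011000(✓)  011010(✓)  011100(✓)  100011(✓)  100101(✓)  101000(✓)  101111(✓)  110000  110111(✓)  111001  111111(✓)
size-2^1 implicants → -00011  -00101  -01000  0-0011  0-0101  0-1000(✓)  0-1010(✓)  00-000  00-011  00-101  001-10  0010-0(✓)  00101-  01-010  01-100  01001-  01010-  011-00  0110-0(✓)  1-1111  11-111
size-2^2 implicants → 0-10-0
Unchecked terms (primes): -00011, -00101, -01000, 0-0011, 0-0101, 0-10-0, 00-000, 00-011, 00-101, 001-10, 00101-, 01-010, 01-100, 01001-, 01010-, 011-00, 1-1111, 11-111, 110000, 111001
Minterm coverage:
  m0 ⊆ 00-000 [E]
  m5 ⊆ -00101,0-0101,00-101
  m8 ⊆ -01000,0-10-0,00-000
  m10 ⊆ 0-10-0,001-10,00101-
  m11 ⊆ 00-011,00101-
  m13 ⊆ 00-101 [E]
  m14 ⊆ 001-10 [E]
  m18 ⊆ 01-010,01001-
  m19 ⊆ 0-0011,01001-
  m20 ⊆ 01-100,01010-
  m21 ⊆ 0-0101,01010-
  m24 ⊆ 0-10-0,011-00
  m26 ⊆ 0-10-0,01-010
  m28 ⊆ 01-100,011-00
  m35 ⊆ -00011 [E]
  m37 ⊆ -00101 [E]
  m40 ⊆ -01000 [E]
  m47 ⊆ 1-1111 [E]
  m48 ⊆ 110000 [E]
  m55 ⊆ 11-111 [E]
  m57 ⊆ 111001 [E]
  m63 ⊆ 1-1111,11-111
E = {-00011, -00101, -01000, 00-000, 00-101, 001-10, 1-1111, 11-111, 110000, 111001}
Petrick residual → 0-0011, 00-011, 01-010, 01010-, 011-00
Cover = b'c'd'ef + b'c'de'f + b'cd'e'f' + a'c'd'ef + a'b'd'e'f' + a'b'd'ef + a'b'de'f + a'b'cef' + a'bd'ef' + a'bc'de' + a'bce'f' + acdef + abdef + abc'd'e'f' + abcd'e'f  |cover|=15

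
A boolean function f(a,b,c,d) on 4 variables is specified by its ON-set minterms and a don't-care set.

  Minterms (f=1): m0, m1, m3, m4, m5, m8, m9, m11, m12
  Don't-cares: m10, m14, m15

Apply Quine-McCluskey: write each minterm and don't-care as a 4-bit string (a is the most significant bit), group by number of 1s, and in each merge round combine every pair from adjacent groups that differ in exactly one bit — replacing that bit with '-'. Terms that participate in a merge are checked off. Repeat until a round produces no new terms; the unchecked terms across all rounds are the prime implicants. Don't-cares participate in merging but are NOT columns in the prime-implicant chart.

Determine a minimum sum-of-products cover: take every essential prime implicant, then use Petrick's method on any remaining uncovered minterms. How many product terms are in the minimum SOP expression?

size-2^0 implicants → 0000(✓)  0001(✓)  0011(✓)  0100(✓)  0101(✓)  1000(✓)  1001(✓)  1010(✓)  1011(✓)  1100(✓)  1110(✓)  1111(✓)
size-2^1 implicants → -000(✓)  -001(✓)  -011(✓)  -100(✓)  0-00(✓)  0-01(✓)  00-1(✓)  000-(✓)  010-(✓)  1-00(✓)  1-10(✓)  1-11(✓)  10-0(✓)  10-1(✓)  100-(✓)  101-(✓)  11-0(✓)  111-(✓)
size-2^2 implicants → --00  -0-1  -00-  0-0-  1--0  1-1-  10--
Unchecked terms (primes): --00, -0-1, -00-, 0-0-, 1--0, 1-1-, 10--
Minterm coverage:
  m0 ⊆ --00,-00-,0-0-
  m1 ⊆ -0-1,-00-,0-0-
  m3 ⊆ -0-1 [E]
  m4 ⊆ --00,0-0-
  m5 ⊆ 0-0- [E]
  m8 ⊆ --00,-00-,1--0,10--
  m9 ⊆ -0-1,-00-,10--
  m11 ⊆ -0-1,1-1-,10--
  m12 ⊆ --00,1--0
E = {-0-1, 0-0-}
Petrick residual → --00
Cover = c'd' + b'd + a'c'  |cover|=3

3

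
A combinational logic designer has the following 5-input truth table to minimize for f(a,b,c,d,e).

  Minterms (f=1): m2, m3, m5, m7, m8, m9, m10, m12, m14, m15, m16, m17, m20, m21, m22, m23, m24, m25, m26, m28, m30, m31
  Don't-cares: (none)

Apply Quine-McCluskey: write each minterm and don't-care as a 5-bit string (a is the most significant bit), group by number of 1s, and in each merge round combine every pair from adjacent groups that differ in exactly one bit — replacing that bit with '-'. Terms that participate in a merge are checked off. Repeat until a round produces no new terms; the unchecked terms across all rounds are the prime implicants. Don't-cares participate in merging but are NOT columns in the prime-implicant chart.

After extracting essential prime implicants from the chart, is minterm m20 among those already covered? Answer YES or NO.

Round 0: 00010✓ 00011✓ 00101✓ 00111✓ 01000✓ 01001✓ 01010✓ 01100✓ 01110✓ 01111✓ 10000✓ 10001✓ 10100✓ 10101✓ 10110✓ 10111✓ 11000✓ 11001✓ 11010✓ 11100✓ 11110✓ 11111✓
Round 1: -0101✓ -0111✓ -1000✓ -1001✓ -1010✓ -1100✓ -1110✓ -1111✓ 0-010 0-111✓ 00-11 0001- 001-1✓ 01-00✓ 01-10✓ 010-0✓ 0100-✓ 011-0✓ 0111-✓ 1-000✓ 1-001✓ 1-100✓ 1-110✓ 1-111✓ 10-00✓ 10-01✓ 1000-✓ 101-0✓ 101-1✓ 1010-✓ 1011-✓ 11-00✓ 11-10✓ 110-0✓ 1100-✓ 111-0✓ 1111-✓
Round 2: --111 -01-1 -1-00✓ -1-10✓ -10-0✓ -100- -11-0✓ -111- 01--0✓ 1--00 1-00- 1-1-0 1-11- 10-0- 101-- 11--0✓
Round 3: -1--0
PIs = {--111, -01-1, -1--0, -100-, -111-, 0-010, 00-11, 0001-, 1--00, 1-00-, 1-1-0, 1-11-, 10-0-, 101--}
Coverage chart:
  m2: 0-010,0001-
  m3: 00-11,0001-
  m5: -01-1 ←essential
  m7: --111,-01-1,00-11
  m8: -1--0,-100-
  m9: -100- ←essential
  m10: -1--0,0-010
  m12: -1--0 ←essential
  m14: -1--0,-111-
  m15: --111,-111-
  m16: 1--00,1-00-,10-0-
  m17: 1-00-,10-0-
  m20: 1--00,1-1-0,10-0-,101--
  m21: -01-1,10-0-,101--
  m22: 1-1-0,1-11-,101--
  m23: --111,-01-1,1-11-,101--
  m24: -1--0,-100-,1--00,1-00-
  m25: -100-,1-00-
  m26: -1--0 ←essential
  m28: -1--0,1--00,1-1-0
  m30: -1--0,-111-,1-1-0,1-11-
  m31: --111,-111-,1-11-
Essential: -01-1, -1--0, -100-

NO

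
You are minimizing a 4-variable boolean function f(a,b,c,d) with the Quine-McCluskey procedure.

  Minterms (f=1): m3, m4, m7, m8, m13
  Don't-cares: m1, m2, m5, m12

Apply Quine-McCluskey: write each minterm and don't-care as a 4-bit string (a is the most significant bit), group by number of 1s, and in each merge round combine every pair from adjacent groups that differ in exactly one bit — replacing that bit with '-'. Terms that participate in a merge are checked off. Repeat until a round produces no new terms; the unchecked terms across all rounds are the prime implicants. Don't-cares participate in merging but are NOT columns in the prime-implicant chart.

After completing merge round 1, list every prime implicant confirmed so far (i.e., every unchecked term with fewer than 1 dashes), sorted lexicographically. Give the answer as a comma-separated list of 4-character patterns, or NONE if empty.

Round 0: 0001✓ 0010✓ 0011✓ 0100✓ 0101✓ 0111✓ 1000✓ 1100✓ 1101✓
Round 1: -100✓ -101✓ 0-01✓ 0-11✓ 00-1✓ 001- 01-1✓ 010-✓ 1-00 110-✓
Round 2: -10- 0--1
PIs = {-10-, 0--1, 001-, 1-00}

NONE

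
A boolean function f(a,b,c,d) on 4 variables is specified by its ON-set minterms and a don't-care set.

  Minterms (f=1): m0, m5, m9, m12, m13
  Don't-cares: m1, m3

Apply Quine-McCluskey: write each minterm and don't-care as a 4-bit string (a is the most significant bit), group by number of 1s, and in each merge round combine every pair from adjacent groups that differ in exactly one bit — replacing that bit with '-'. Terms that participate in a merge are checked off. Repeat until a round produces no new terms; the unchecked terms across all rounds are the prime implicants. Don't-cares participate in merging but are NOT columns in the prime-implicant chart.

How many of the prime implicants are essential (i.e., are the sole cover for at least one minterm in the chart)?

3

[col 0] 0000*, 0001*, 0011*, 0101*, 1001*, 1100*, 1101*
[col 1] -001*, -101*, 0-01*, 00-1, 000-, 1-01*, 110-
[col 2] --01
Prime implicants: --01, 00-1, 000-, 110-
PI chart (minterm → PIs covering it):
  0 | 000-  (sole → essential)
  5 | --01  (sole → essential)
  9 | --01  (sole → essential)
  12 | 110-  (sole → essential)
  13 | --01,110-
Essential prime implicants: --01, 000-, 110-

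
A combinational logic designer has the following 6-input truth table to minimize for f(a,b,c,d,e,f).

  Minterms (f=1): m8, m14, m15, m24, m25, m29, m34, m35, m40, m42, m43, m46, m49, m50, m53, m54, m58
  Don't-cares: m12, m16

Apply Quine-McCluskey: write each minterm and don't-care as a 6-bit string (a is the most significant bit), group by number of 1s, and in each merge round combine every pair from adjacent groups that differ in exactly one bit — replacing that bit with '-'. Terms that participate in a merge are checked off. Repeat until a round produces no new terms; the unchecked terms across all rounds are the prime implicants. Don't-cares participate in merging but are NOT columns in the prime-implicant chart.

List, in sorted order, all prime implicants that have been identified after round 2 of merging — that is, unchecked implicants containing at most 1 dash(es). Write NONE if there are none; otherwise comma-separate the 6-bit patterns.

size-2^0 implicants → 001000(✓)  001100(✓)  001110(✓)  001111(✓)  010000(✓)  011000(✓)  011001(✓)  011101(✓)  100010(✓)  100011(✓)  101000(✓)  101010(✓)  101011(✓)  101110(✓)  110001(✓)  110010(✓)  110101(✓)  110110(✓)  111010(✓)
size-2^1 implicants → -01000  -01110  0-1000  001-00  0011-0  00111-  01-000  011-01  01100-  1-0010(✓)  1-1010(✓)  10-010(✓)  10-011(✓)  10001-(✓)  101-10  1010-0  10101-(✓)  11-010(✓)  110-01  110-10
size-2^2 implicants → 1--010  10-01-
Unchecked terms (primes): -01000, -01110, 0-1000, 001-00, 0011-0, 00111-, 01-000, 011-01, 01100-, 1--010, 10-01-, 101-10, 1010-0, 110-01, 110-10

-01000, -01110, 0-1000, 001-00, 0011-0, 00111-, 01-000, 011-01, 01100-, 101-10, 1010-0, 110-01, 110-10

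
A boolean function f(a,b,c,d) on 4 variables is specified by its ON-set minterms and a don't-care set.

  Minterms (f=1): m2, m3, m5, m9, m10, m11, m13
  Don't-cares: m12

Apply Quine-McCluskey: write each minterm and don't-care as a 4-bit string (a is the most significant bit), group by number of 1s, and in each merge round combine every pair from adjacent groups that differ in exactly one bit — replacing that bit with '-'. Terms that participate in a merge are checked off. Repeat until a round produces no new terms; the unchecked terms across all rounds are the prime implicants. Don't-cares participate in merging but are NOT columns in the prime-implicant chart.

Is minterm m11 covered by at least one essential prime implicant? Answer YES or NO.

YES

Round 0: 0010✓ 0011✓ 0101✓ 1001✓ 1010✓ 1011✓ 1100✓ 1101✓
Round 1: -010✓ -011✓ -101 001-✓ 1-01 10-1 101-✓ 110-
Round 2: -01-
PIs = {-01-, -101, 1-01, 10-1, 110-}
Coverage chart:
  m2: -01- ←essential
  m3: -01- ←essential
  m5: -101 ←essential
  m9: 1-01,10-1
  m10: -01- ←essential
  m11: -01-,10-1
  m13: -101,1-01,110-
Essential: -01-, -101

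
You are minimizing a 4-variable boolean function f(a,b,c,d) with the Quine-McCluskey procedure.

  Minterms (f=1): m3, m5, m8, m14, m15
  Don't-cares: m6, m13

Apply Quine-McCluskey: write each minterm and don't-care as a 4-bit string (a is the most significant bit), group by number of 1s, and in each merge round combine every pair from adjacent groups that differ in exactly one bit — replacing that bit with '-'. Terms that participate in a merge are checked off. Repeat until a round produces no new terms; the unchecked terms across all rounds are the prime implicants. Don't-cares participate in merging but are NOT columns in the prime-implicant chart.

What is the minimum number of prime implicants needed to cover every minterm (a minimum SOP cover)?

size-2^0 implicants → 0011  0101(✓)  0110(✓)  1000  1101(✓)  1110(✓)  1111(✓)
size-2^1 implicants → -101  -110  11-1  111-
Unchecked terms (primes): -101, -110, 0011, 1000, 11-1, 111-
Minterm coverage:
  m3 ⊆ 0011 [E]
  m5 ⊆ -101 [E]
  m8 ⊆ 1000 [E]
  m14 ⊆ -110,111-
  m15 ⊆ 11-1,111-
E = {-101, 0011, 1000}
Petrick residual → 111-
Cover = bc'd + a'b'cd + ab'c'd' + abc  |cover|=4

4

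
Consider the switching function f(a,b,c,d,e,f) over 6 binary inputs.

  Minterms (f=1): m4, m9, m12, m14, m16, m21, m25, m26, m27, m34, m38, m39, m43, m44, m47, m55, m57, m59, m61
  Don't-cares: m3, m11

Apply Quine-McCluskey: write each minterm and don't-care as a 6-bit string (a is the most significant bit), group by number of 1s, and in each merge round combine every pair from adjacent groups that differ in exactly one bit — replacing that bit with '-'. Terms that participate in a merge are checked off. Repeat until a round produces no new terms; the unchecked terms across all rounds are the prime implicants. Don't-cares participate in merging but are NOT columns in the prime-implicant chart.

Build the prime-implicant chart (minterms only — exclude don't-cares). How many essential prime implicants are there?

10

Round 0: 000011✓ 000100✓ 001001✓ 001011✓ 001100✓ 001110✓ 010000 010101 011001✓ 011010✓ 011011✓ 100010✓ 100110✓ 100111✓ 101011✓ 101100✓ 101111✓ 110111✓ 111001✓ 111011✓ 111101✓
Round 1: -01011✓ -01100 -11001✓ -11011✓ 0-1001✓ 0-1011✓ 00-011 00-100 0010-1✓ 0011-0 0110-1✓ 01101- 1-0111 1-1011✓ 10-111 100-10 10011- 101-11 111-01 1110-1✓
Round 2: --1011 -110-1 0-10-1
PIs = {--1011, -01100, -110-1, 0-10-1, 00-011, 00-100, 0011-0, 010000, 010101, 01101-, 1-0111, 10-111, 100-10, 10011-, 101-11, 111-01}
Coverage chart:
  m4: 00-100 ←essential
  m9: 0-10-1 ←essential
  m12: -01100,00-100,0011-0
  m14: 0011-0 ←essential
  m16: 010000 ←essential
  m21: 010101 ←essential
  m25: -110-1,0-10-1
  m26: 01101- ←essential
  m27: --1011,-110-1,0-10-1,01101-
  m34: 100-10 ←essential
  m38: 100-10,10011-
  m39: 1-0111,10-111,10011-
  m43: --1011,101-11
  m44: -01100 ←essential
  m47: 10-111,101-11
  m55: 1-0111 ←essential
  m57: -110-1,111-01
  m59: --1011,-110-1
  m61: 111-01 ←essential
Essential: -01100, 0-10-1, 00-100, 0011-0, 010000, 010101, 01101-, 1-0111, 100-10, 111-01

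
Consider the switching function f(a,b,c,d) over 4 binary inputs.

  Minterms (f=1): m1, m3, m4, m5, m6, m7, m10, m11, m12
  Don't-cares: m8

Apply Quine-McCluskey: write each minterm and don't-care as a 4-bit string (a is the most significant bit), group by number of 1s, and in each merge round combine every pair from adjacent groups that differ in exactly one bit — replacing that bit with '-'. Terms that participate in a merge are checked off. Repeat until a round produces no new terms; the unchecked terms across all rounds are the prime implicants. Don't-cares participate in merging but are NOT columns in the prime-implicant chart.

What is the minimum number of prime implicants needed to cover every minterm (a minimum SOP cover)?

[col 0] 0001*, 0011*, 0100*, 0101*, 0110*, 0111*, 1000*, 1010*, 1011*, 1100*
[col 1] -011, -100, 0-01*, 0-11*, 00-1*, 01-0*, 01-1*, 010-*, 011-*, 1-00, 10-0, 101-
[col 2] 0--1, 01--
Prime implicants: -011, -100, 0--1, 01--, 1-00, 10-0, 101-
PI chart (minterm → PIs covering it):
  1 | 0--1  (sole → essential)
  3 | -011,0--1
  4 | -100,01--
  5 | 0--1,01--
  6 | 01--  (sole → essential)
  7 | 0--1,01--
  10 | 10-0,101-
  11 | -011,101-
  12 | -100,1-00
Essential prime implicants: 0--1, 01--
Petrick residual → -100, 101-
Minimum SOP uses 4 PIs: bc'd' + a'd + a'b + ab'c

4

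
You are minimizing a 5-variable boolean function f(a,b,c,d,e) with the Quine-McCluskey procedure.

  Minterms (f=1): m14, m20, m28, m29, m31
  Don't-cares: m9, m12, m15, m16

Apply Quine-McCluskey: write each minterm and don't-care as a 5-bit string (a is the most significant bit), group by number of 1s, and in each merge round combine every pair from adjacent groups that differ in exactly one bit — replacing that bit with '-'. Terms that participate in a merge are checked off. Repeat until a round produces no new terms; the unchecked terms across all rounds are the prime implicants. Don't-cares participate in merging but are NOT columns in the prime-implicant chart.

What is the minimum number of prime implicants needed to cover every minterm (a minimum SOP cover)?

Round 0: 01001 01100✓ 01110✓ 01111✓ 10000✓ 10100✓ 11100✓ 11101✓ 11111✓
Round 1: -1100 -1111 011-0 0111- 1-100 10-00 111-1 1110-
PIs = {-1100, -1111, 01001, 011-0, 0111-, 1-100, 10-00, 111-1, 1110-}
Coverage chart:
  m14: 011-0,0111-
  m20: 1-100,10-00
  m28: -1100,1-100,1110-
  m29: 111-1,1110-
  m31: -1111,111-1
(no essential prime implicants)
Petrick residual → 011-0, 1-100, 111-1
Min cover (3 terms): a'bce' + acd'e' + abce

3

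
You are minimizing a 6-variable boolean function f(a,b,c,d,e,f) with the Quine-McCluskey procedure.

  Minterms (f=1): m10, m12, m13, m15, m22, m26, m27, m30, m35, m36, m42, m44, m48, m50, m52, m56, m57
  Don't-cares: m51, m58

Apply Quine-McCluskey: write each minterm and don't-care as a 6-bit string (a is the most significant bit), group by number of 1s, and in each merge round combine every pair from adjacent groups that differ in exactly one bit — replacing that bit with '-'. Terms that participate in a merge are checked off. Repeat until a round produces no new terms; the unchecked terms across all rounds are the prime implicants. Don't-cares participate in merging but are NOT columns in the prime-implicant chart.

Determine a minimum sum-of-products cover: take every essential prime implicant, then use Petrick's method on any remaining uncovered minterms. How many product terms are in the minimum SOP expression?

[col 0] 001010*, 001100*, 001101*, 001111*, 010110*, 011010*, 011011*, 011110*, 100011*, 100100*, 101010*, 101100*, 110000*, 110010*, 110011*, 110100*, 111000*, 111001*, 111010*
[col 1] -01010*, -01100, -11010*, 0-1010*, 0011-1, 00110-, 01-110, 011-10, 01101-, 1-0011, 1-0100, 1-1010*, 10-100, 11-000*, 11-010*, 110-00, 1100-0*, 11001-, 1110-0*, 11100-
[col 2] --1010, 11-0-0
Prime implicants: --1010, -01100, 0011-1, 00110-, 01-110, 011-10, 01101-, 1-0011, 1-0100, 10-100, 11-0-0, 110-00, 11001-, 11100-
PI chart (minterm → PIs covering it):
  10 | --1010  (sole → essential)
  12 | -01100,00110-
  13 | 0011-1,00110-
  15 | 0011-1  (sole → essential)
  22 | 01-110  (sole → essential)
  26 | --1010,011-10,01101-
  27 | 01101-  (sole → essential)
  30 | 01-110,011-10
  35 | 1-0011  (sole → essential)
  36 | 1-0100,10-100
  42 | --1010  (sole → essential)
  44 | -01100,10-100
  48 | 11-0-0,110-00
  50 | 11-0-0,11001-
  52 | 1-0100,110-00
  56 | 11-0-0,11100-
  57 | 11100-  (sole → essential)
Essential prime implicants: --1010, 0011-1, 01-110, 01101-, 1-0011, 11100-
Petrick residual → -01100, 1-0100, 11-0-0
Minimum SOP uses 9 PIs: cd'ef' + b'cde'f' + a'b'cdf + a'bdef' + a'bcd'e + ac'd'ef + ac'de'f' + abd'f' + abcd'e'

9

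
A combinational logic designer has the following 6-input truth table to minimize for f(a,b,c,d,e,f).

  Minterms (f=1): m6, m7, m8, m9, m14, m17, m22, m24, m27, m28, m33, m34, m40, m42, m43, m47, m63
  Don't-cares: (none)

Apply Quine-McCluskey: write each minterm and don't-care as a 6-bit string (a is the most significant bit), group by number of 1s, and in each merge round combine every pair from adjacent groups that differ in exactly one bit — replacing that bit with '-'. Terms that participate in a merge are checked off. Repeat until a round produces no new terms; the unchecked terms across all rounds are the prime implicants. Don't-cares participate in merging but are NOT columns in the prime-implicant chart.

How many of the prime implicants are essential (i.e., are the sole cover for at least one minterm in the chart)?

10

[col 0] 000110*, 000111*, 001000*, 001001*, 001110*, 010001, 010110*, 011000*, 011011, 011100*, 100001, 100010*, 101000*, 101010*, 101011*, 101111*, 111111*
[col 1] -01000, 0-0110, 0-1000, 00-110, 00011-, 00100-, 011-00, 1-1111, 10-010, 101-11, 1010-0, 10101-
Prime implicants: -01000, 0-0110, 0-1000, 00-110, 00011-, 00100-, 010001, 011-00, 011011, 1-1111, 10-010, 100001, 101-11, 1010-0, 10101-
PI chart (minterm → PIs covering it):
  6 | 0-0110,00-110,00011-
  7 | 00011-  (sole → essential)
  8 | -01000,0-1000,00100-
  9 | 00100-  (sole → essential)
  14 | 00-110  (sole → essential)
  17 | 010001  (sole → essential)
  22 | 0-0110  (sole → essential)
  24 | 0-1000,011-00
  27 | 011011  (sole → essential)
  28 | 011-00  (sole → essential)
  33 | 100001  (sole → essential)
  34 | 10-010  (sole → essential)
  40 | -01000,1010-0
  42 | 10-010,1010-0,10101-
  43 | 101-11,10101-
  47 | 1-1111,101-11
  63 | 1-1111  (sole → essential)
Essential prime implicants: 0-0110, 00-110, 00011-, 00100-, 010001, 011-00, 011011, 1-1111, 10-010, 100001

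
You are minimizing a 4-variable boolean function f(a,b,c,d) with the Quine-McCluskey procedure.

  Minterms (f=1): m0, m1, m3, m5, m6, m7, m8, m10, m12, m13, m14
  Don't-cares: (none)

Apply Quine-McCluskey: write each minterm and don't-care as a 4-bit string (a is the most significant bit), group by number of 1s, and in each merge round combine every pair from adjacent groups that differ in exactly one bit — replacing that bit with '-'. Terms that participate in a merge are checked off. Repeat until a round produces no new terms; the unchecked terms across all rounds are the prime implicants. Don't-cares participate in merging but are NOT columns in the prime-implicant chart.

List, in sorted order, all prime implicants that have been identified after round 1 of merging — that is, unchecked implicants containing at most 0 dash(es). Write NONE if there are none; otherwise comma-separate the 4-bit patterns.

Round 0: 0000✓ 0001✓ 0011✓ 0101✓ 0110✓ 0111✓ 1000✓ 1010✓ 1100✓ 1101✓ 1110✓
Round 1: -000 -101 -110 0-01✓ 0-11✓ 00-1✓ 000- 01-1✓ 011- 1-00✓ 1-10✓ 10-0✓ 11-0✓ 110-
Round 2: 0--1 1--0
PIs = {-000, -101, -110, 0--1, 000-, 011-, 1--0, 110-}

NONE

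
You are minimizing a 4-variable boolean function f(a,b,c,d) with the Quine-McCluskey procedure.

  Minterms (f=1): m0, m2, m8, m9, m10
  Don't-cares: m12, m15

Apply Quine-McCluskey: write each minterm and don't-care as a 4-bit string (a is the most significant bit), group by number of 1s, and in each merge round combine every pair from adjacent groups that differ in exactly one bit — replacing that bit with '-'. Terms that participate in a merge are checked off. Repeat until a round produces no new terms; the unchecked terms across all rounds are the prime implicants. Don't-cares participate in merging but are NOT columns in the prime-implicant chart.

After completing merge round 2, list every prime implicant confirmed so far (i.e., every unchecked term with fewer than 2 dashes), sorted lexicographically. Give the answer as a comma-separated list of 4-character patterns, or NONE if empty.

1-00, 100-, 1111

Round 0: 0000✓ 0010✓ 1000✓ 1001✓ 1010✓ 1100✓ 1111
Round 1: -000✓ -010✓ 00-0✓ 1-00 10-0✓ 100-
Round 2: -0-0
PIs = {-0-0, 1-00, 100-, 1111}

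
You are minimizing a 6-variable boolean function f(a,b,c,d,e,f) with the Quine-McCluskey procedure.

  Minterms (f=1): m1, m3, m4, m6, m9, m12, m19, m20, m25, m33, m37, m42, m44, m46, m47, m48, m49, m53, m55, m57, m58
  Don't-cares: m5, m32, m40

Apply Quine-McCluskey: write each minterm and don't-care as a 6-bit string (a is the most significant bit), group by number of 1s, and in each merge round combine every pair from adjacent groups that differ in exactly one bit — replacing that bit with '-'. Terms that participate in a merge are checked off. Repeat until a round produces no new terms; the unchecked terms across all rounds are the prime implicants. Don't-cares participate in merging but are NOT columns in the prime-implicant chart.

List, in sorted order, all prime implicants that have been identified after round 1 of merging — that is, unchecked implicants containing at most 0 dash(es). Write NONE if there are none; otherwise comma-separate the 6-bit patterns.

NONE

size-2^0 implicants → 000001(✓)  000011(✓)  000100(✓)  000101(✓)  000110(✓)  001001(✓)  001100(✓)  010011(✓)  010100(✓)  011001(✓)  100000(✓)  100001(✓)  100101(✓)  101000(✓)  101010(✓)  101100(✓)  101110(✓)  101111(✓)  110000(✓)  110001(✓)  110101(✓)  110111(✓)  111001(✓)  111010(✓)
size-2^1 implicants → -00001(✓)  -00101(✓)  -01100  -11001  0-0011  0-0100  0-1001  00-001  00-100  000-01(✓)  0000-1  0001-0  00010-  1-0000(✓)  1-0001(✓)  1-0101(✓)  1-1010  10-000  100-01(✓)  10000-(✓)  101-00(✓)  101-10(✓)  1010-0(✓)  1011-0(✓)  10111-  11-001  110-01(✓)  11000-(✓)  1101-1
size-2^2 implicants → -00-01  1-0-01  1-000-  101--0
Unchecked terms (primes): -00-01, -01100, -11001, 0-0011, 0-0100, 0-1001, 00-001, 00-100, 0000-1, 0001-0, 00010-, 1-0-01, 1-000-, 1-1010, 10-000, 101--0, 10111-, 11-001, 1101-1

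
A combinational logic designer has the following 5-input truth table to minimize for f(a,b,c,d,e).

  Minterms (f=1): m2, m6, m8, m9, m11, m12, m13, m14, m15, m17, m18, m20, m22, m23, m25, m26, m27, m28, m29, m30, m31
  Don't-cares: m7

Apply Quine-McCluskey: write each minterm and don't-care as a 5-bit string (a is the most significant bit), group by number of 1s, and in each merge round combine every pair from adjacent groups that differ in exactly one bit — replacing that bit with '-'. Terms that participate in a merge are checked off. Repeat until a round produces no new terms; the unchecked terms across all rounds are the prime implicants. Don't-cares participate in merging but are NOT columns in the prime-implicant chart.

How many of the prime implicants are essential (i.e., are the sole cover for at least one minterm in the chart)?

[col 0] 00010*, 00110*, 00111*, 01000*, 01001*, 01011*, 01100*, 01101*, 01110*, 01111*, 10001*, 10010*, 10100*, 10110*, 10111*, 11001*, 11010*, 11011*, 11100*, 11101*, 11110*, 11111*
[col 1] -0010*, -0110*, -0111*, -1001*, -1011*, -1100*, -1101*, -1110*, -1111*, 0-110*, 0-111*, 00-10*, 0011-*, 01-00*, 01-01*, 01-11*, 010-1*, 0100-*, 011-0*, 011-1*, 0110-*, 0111-*, 1-001, 1-010*, 1-100*, 1-110*, 1-111*, 10-10*, 101-0*, 1011-*, 11-01*, 11-10*, 11-11*, 110-1*, 1101-*, 111-0*, 111-1*, 1110-*, 1111-*
[col 2] --110*, --111*, -0-10, -011-*, -1-01*, -1-11*, -10-1*, -11-0*, -11-1*, -110-*, -111-*, 0-11-*, 01--1*, 01-0-, 011--*, 1--10, 1-1-0, 1-11-*, 11--1*, 11-1-, 111--*
[col 3] --11-, -1--1, -11--
Prime implicants: --11-, -0-10, -1--1, -11--, 01-0-, 1--10, 1-001, 1-1-0, 11-1-
PI chart (minterm → PIs covering it):
  2 | -0-10  (sole → essential)
  6 | --11-,-0-10
  8 | 01-0-  (sole → essential)
  9 | -1--1,01-0-
  11 | -1--1  (sole → essential)
  12 | -11--,01-0-
  13 | -1--1,-11--,01-0-
  14 | --11-,-11--
  15 | --11-,-1--1,-11--
  17 | 1-001  (sole → essential)
  18 | -0-10,1--10
  20 | 1-1-0  (sole → essential)
  22 | --11-,-0-10,1--10,1-1-0
  23 | --11-  (sole → essential)
  25 | -1--1,1-001
  26 | 1--10,11-1-
  27 | -1--1,11-1-
  28 | -11--,1-1-0
  29 | -1--1,-11--
  30 | --11-,-11--,1--10,1-1-0,11-1-
  31 | --11-,-1--1,-11--,11-1-
Essential prime implicants: --11-, -0-10, -1--1, 01-0-, 1-001, 1-1-0

6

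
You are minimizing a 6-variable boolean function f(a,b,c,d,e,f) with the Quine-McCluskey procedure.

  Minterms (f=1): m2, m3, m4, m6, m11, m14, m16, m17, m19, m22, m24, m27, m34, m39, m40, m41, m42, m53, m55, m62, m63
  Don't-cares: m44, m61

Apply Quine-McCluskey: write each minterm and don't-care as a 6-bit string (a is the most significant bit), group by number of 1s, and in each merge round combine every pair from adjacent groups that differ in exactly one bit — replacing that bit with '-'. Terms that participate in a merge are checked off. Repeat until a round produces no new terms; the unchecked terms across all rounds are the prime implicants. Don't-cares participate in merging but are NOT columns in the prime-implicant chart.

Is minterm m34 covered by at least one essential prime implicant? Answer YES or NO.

NO

size-2^0 implicants → 000010(✓)  000011(✓)  000100(✓)  000110(✓)  001011(✓)  001110(✓)  010000(✓)  010001(✓)  010011(✓)  010110(✓)  011000(✓)  011011(✓)  100010(✓)  100111(✓)  101000(✓)  101001(✓)  101010(✓)  101100(✓)  110101(✓)  110111(✓)  111101(✓)  111110(✓)  111111(✓)
size-2^1 implicants → -00010  0-0011(✓)  0-0110  0-1011(✓)  00-011(✓)  00-110  000-10  00001-  0001-0  01-000  01-011(✓)  0100-1  01000-  1-0111  10-010  101-00  1010-0  10100-  11-101(✓)  11-111(✓)  1101-1(✓)  1111-1(✓)  11111-
size-2^2 implicants → 0--011  11-1-1
Unchecked terms (primes): -00010, 0--011, 0-0110, 00-110, 000-10, 00001-, 0001-0, 01-000, 0100-1, 01000-, 1-0111, 10-010, 101-00, 1010-0, 10100-, 11-1-1, 11111-
Minterm coverage:
  m2 ⊆ -00010,000-10,00001-
  m3 ⊆ 0--011,00001-
  m4 ⊆ 0001-0 [E]
  m6 ⊆ 0-0110,00-110,000-10,0001-0
  m11 ⊆ 0--011 [E]
  m14 ⊆ 00-110 [E]
  m16 ⊆ 01-000,01000-
  m17 ⊆ 0100-1,01000-
  m19 ⊆ 0--011,0100-1
  m22 ⊆ 0-0110 [E]
  m24 ⊆ 01-000 [E]
  m27 ⊆ 0--011 [E]
  m34 ⊆ -00010,10-010
  m39 ⊆ 1-0111 [E]
  m40 ⊆ 101-00,1010-0,10100-
  m41 ⊆ 10100- [E]
  m42 ⊆ 10-010,1010-0
  m53 ⊆ 11-1-1 [E]
  m55 ⊆ 1-0111,11-1-1
  m62 ⊆ 11111- [E]
  m63 ⊆ 11-1-1,11111-
E = {0--011, 0-0110, 00-110, 0001-0, 01-000, 1-0111, 10100-, 11-1-1, 11111-}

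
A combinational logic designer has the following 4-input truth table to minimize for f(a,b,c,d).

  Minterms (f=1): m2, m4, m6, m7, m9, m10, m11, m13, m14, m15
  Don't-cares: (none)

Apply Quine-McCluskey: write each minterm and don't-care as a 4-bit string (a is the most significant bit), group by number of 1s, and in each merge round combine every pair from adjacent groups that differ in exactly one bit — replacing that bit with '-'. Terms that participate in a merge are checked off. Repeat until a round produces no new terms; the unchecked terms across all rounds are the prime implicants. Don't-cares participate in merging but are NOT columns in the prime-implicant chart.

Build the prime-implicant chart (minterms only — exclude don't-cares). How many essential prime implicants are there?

4

Round 0: 0010✓ 0100✓ 0110✓ 0111✓ 1001✓ 1010✓ 1011✓ 1101✓ 1110✓ 1111✓
Round 1: -010✓ -110✓ -111✓ 0-10✓ 01-0 011-✓ 1-01✓ 1-10✓ 1-11✓ 10-1✓ 101-✓ 11-1✓ 111-✓
Round 2: --10 -11- 1--1 1-1-
PIs = {--10, -11-, 01-0, 1--1, 1-1-}
Coverage chart:
  m2: --10 ←essential
  m4: 01-0 ←essential
  m6: --10,-11-,01-0
  m7: -11- ←essential
  m9: 1--1 ←essential
  m10: --10,1-1-
  m11: 1--1,1-1-
  m13: 1--1 ←essential
  m14: --10,-11-,1-1-
  m15: -11-,1--1,1-1-
Essential: --10, -11-, 01-0, 1--1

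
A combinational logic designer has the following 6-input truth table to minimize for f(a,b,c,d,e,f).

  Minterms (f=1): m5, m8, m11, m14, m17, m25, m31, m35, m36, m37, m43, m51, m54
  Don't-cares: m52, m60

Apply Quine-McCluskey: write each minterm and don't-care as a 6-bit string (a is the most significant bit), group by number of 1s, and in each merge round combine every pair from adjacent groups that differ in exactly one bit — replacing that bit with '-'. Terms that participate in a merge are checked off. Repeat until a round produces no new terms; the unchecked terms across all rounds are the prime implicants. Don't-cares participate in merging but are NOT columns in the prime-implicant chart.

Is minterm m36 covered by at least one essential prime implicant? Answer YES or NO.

NO

size-2^0 implicants → 000101(✓)  001000  001011(✓)  001110  010001(✓)  011001(✓)  011111  100011(✓)  100100(✓)  100101(✓)  101011(✓)  110011(✓)  110100(✓)  110110(✓)  111100(✓)
size-2^1 implicants → -00101  -01011  01-001  1-0011  1-0100  10-011  10010-  11-100  1101-0
Unchecked terms (primes): -00101, -01011, 001000, 001110, 01-001, 011111, 1-0011, 1-0100, 10-011, 10010-, 11-100, 1101-0
Minterm coverage:
  m5 ⊆ -00101 [E]
  m8 ⊆ 001000 [E]
  m11 ⊆ -01011 [E]
  m14 ⊆ 001110 [E]
  m17 ⊆ 01-001 [E]
  m25 ⊆ 01-001 [E]
  m31 ⊆ 011111 [E]
  m35 ⊆ 1-0011,10-011
  m36 ⊆ 1-0100,10010-
  m37 ⊆ -00101,10010-
  m43 ⊆ -01011,10-011
  m51 ⊆ 1-0011 [E]
  m54 ⊆ 1101-0 [E]
E = {-00101, -01011, 001000, 001110, 01-001, 011111, 1-0011, 1101-0}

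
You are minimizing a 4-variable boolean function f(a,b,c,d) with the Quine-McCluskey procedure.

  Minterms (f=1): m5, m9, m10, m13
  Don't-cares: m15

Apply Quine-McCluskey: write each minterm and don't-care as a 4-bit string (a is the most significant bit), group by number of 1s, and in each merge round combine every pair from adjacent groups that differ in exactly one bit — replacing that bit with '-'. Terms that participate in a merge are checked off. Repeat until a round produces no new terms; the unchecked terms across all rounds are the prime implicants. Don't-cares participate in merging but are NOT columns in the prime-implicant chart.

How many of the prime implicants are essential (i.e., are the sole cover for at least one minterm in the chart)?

Round 0: 0101✓ 1001✓ 1010 1101✓ 1111✓
Round 1: -101 1-01 11-1
PIs = {-101, 1-01, 1010, 11-1}
Coverage chart:
  m5: -101 ←essential
  m9: 1-01 ←essential
  m10: 1010 ←essential
  m13: -101,1-01,11-1
Essential: -101, 1-01, 1010

3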